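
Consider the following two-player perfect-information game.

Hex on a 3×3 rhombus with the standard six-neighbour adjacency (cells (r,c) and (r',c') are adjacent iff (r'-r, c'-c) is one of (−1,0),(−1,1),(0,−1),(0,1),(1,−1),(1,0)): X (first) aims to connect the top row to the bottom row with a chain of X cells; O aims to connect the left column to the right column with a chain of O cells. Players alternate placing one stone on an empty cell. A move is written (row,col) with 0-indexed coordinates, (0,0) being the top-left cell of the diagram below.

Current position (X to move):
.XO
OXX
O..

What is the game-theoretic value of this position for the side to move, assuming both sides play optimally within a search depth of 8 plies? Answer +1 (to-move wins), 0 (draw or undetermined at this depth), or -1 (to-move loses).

value(.XO/OXX/O.., X) = +1

ply 1, X at .XO/OXX/O.. | (0,0)=+1→XXO/OXX/O..*; (2,1)=+1→.XO/OXX/OX.; (2,2)=+1→.XO/OXX/O.X
ply 2, O at XXO/OXX/O.. | (2,1)=-1→XXO/OXX/OO.*; (2,2)=-1→XXO/OXX/O.O
ply 3, X at XXO/OXX/OO. | (2,2)=+1→XXO/OXX/OOX*
ply 4: XXO/OXX/OOX is terminal -1 (O); from .XO/OXX/O.. depth 8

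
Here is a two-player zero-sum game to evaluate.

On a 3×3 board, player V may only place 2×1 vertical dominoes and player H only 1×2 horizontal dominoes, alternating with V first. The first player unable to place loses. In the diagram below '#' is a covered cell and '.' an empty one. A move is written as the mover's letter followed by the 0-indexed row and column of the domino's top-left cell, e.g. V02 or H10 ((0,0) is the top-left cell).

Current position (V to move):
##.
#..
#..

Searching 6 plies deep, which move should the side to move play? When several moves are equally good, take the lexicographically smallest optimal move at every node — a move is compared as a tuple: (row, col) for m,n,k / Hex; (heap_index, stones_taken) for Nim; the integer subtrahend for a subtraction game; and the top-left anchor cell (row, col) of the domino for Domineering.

[##./#../#..] V move#1: V02:-1/###/#.#/#.., V11:+1/##./##./##.*, V12:+1/##./#.#/#.#
[##./##./##.] end (terminal -1, H#2); searched ##./#../#.. to 6

V's best at [##./#../#..]: V11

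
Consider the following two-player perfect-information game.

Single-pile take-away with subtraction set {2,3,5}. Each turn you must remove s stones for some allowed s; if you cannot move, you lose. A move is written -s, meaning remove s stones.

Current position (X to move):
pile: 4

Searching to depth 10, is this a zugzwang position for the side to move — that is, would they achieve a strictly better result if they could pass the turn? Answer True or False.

zugzwang(4, X) = False

p1 X@[4]: -2[2]-1 -3[1]+1*
p2 O@[1] terminal -1; root [4] d10
pass branch (O moves first from the same position):
  | p1 O@[4]: -2[2]-1 -3[1]+1*
  | p2 X@[1] terminal -1; root [4] d10
X moving scores +1; X passing scores -1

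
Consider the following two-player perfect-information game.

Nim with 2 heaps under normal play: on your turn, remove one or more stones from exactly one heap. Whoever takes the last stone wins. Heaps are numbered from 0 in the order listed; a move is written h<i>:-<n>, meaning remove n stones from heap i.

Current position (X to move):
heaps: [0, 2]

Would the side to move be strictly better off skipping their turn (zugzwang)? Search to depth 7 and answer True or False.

[(0,2)] X move#1: h1:-1:-1/(0,1), h1:-2:+1/(0,0)*
[(0,0)] end (terminal -1, O#2); searched (0,2) to 7
suppose X passes — search the same position with O to move:
pass> [(0,2)] O move#1: h1:-1:-1/(0,1), h1:-2:+1/(0,0)*
pass> [(0,0)] end (terminal -1, X#2); searched (0,2) to 7
for X: play +1, pass -1

zugzwang((0,2), X) = False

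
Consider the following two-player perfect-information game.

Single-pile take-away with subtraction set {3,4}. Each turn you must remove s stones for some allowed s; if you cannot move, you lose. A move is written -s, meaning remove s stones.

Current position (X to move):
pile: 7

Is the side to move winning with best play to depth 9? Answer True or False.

X winning at [7]: False

ply 1, X at 7 | -3=-1→4*; -4=-1→3
ply 2, O at 4 | -3=+1→1*; -4=+1→0
ply 3: 1 is terminal -1 (X); from 7 depth 9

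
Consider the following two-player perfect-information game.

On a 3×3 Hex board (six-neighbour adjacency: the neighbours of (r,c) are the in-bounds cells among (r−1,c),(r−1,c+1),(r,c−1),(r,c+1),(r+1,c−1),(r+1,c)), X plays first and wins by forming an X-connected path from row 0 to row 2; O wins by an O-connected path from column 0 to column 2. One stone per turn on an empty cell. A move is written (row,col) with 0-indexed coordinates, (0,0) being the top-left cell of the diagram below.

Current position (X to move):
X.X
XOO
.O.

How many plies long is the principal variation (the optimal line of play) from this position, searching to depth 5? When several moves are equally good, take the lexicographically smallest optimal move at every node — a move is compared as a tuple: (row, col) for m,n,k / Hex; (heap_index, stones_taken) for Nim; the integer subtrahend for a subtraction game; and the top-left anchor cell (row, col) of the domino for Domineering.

PV length from [X.X/XOO/.O.]: 1 ply

[X.X/XOO/.O.] X move#1: (0,1):-1/XXX/XOO/.O., (2,0):+1/X.X/XOO/XO.*, (2,2):-1/X.X/XOO/.OX
[X.X/XOO/XO.] end (terminal -1, O#2); searched X.X/XOO/.O. to 5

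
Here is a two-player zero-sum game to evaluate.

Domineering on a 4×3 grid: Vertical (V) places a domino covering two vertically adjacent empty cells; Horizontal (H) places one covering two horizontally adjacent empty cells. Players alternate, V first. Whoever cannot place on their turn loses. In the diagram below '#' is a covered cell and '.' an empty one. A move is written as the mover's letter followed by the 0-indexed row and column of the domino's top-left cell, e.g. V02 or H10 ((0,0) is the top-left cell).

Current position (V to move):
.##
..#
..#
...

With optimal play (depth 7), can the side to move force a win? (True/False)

ply 1, V at .##/..#/..#/... | V00=-1→###/#.#/..#/...; V10=+1→.##/#.#/#.#/...*; V11=+1→.##/.##/.##/...; V20=+1→.##/..#/#.#/#..; V21=+1→.##/..#/.##/.#.
ply 2, H at .##/#.#/#.#/... | H30=-1→.##/#.#/#.#/##.*; H31=-1→.##/#.#/#.#/.##
ply 3, V at .##/#.#/#.#/##. | V11=+1→.##/###/###/##.*
ply 4: .##/###/###/##. is terminal -1 (H); from .##/..#/..#/... depth 7

V winning at [.##/..#/..#/...]: True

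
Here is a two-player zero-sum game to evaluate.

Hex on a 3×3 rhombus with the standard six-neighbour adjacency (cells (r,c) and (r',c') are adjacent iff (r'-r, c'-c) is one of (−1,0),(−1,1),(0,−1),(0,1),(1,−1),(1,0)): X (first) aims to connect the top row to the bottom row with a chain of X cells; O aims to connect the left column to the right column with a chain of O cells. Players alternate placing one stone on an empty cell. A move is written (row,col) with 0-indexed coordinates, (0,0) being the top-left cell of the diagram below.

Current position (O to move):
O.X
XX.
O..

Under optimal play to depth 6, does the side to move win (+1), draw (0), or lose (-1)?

value(O.X/XX./O.., O) = +1

p1 O@[O.X/XX./O..]: (0,1)[OOX/XX./O..]-1 (1,2)[O.X/XXO/O..]-1 (2,1)[O.X/XX./OO.]+1* (2,2)[O.X/XX./O.O]-1
p2 X@[O.X/XX./OO.]: (0,1)[OXX/XX./OO.]-1* (1,2)[O.X/XXX/OO.]-1 (2,2)[O.X/XX./OOX]-1
p3 O@[OXX/XX./OO.]: (1,2)[OXX/XXO/OO.]+1* (2,2)[OXX/XX./OOO]+1
p4 X@[OXX/XXO/OO.] terminal -1; root [O.X/XX./O..] d6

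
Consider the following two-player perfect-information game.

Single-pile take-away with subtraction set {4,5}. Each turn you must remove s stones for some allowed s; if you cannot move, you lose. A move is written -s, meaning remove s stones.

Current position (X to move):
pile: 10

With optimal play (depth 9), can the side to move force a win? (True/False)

p1 X@[10]: -4[6]-1* -5[5]-1
p2 O@[6]: -4[2]+1* -5[1]+1
p3 X@[2] terminal -1; root [10] d9

X winning at [10]: False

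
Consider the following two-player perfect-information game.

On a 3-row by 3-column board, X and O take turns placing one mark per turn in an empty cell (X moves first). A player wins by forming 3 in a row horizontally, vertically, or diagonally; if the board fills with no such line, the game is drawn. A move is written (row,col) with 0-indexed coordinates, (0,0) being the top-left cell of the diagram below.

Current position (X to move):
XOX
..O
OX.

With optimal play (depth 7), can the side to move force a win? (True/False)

p1 X@[XOX/..O/OX.]: (1,0)[XOX/X.O/OX.]+0* (1,1)[XOX/.XO/OX.]+0 (2,2)[XOX/..O/OXX]+0
p2 O@[XOX/X.O/OX.]: (1,1)[XOX/XOO/OX.]+0* (2,2)[XOX/X.O/OXO]+0
p3 X@[XOX/XOO/OX.]: (2,2)[XOX/XOO/OXX]+0*
p4 O@[XOX/XOO/OXX] terminal +0; root [XOX/..O/OX.] d7

X winning at [XOX/..O/OX.]: False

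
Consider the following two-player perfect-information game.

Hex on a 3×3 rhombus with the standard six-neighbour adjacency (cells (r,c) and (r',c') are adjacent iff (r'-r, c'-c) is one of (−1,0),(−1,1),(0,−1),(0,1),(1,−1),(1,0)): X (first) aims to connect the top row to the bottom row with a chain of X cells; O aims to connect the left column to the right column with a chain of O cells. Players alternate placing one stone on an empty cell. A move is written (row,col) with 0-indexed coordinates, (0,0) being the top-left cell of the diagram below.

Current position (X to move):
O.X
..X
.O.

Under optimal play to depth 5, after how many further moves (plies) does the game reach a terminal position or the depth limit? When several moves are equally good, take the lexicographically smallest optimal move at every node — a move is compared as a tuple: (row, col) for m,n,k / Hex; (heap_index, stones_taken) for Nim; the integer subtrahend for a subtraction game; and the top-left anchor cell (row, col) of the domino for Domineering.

PV length from [O.X/..X/.O.]: 5 plies

ply 1, X at O.X/..X/.O. | (0,1)=+1→OXX/..X/.O.*; (1,0)=+1→O.X/X.X/.O.; (1,1)=+1→O.X/.XX/.O.; (2,0)=+1→O.X/..X/XO.; (2,2)=+1→O.X/..X/.OX
ply 2, O at OXX/..X/.O. | (1,0)=-1→OXX/O.X/.O.*; (1,1)=-1→OXX/.OX/.O.; (2,0)=-1→OXX/..X/OO.; (2,2)=-1→OXX/..X/.OO
ply 3, X at OXX/O.X/.O. | (1,1)=+1→OXX/OXX/.O.*; (2,0)=+1→OXX/O.X/XO.; (2,2)=+1→OXX/O.X/.OX
ply 4, O at OXX/OXX/.O. | (2,0)=-1→OXX/OXX/OO.*; (2,2)=-1→OXX/OXX/.OO
ply 5, X at OXX/OXX/OO. | (2,2)=+1→OXX/OXX/OOX*
ply 6: OXX/OXX/OOX is terminal -1 (O); from O.X/..X/.O. depth 5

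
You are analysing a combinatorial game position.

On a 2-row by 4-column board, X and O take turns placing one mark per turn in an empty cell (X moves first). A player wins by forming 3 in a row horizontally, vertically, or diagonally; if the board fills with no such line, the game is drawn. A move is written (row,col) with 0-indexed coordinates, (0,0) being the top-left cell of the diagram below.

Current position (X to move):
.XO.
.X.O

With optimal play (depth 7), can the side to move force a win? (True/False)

p1 X@[.XO./.X.O]: (0,0)[XXO./.X.O]+0* (0,3)[.XOX/.X.O]+0 (1,0)[.XO./XX.O]+0 (1,2)[.XO./.XXO]+0
p2 O@[XXO./.X.O]: (0,3)[XXOO/.X.O]+0* (1,0)[XXO./OX.O]+0 (1,2)[XXO./.XOO]+0
p3 X@[XXOO/.X.O]: (1,0)[XXOO/XX.O]+0* (1,2)[XXOO/.XXO]+0
p4 O@[XXOO/XX.O]: (1,2)[XXOO/XXOO]+0*
p5 X@[XXOO/XXOO] terminal +0; root [.XO./.X.O] d7

X winning at [.XO./.X.O]: False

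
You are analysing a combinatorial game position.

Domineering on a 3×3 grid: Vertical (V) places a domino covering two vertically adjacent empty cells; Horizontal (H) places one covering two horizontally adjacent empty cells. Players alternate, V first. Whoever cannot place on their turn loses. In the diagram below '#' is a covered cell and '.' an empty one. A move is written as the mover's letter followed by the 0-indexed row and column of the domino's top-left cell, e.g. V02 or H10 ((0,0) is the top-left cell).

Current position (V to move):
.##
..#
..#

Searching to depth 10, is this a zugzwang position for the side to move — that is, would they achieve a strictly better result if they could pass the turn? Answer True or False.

ply 1, V at .##/..#/..# | V00=-1→###/#.#/..#; V10=+1→.##/#.#/#.#*; V11=+1→.##/.##/.##
ply 2: .##/#.#/#.# is terminal -1 (H); from .##/..#/..# depth 10
pass branch (H moves first from the same position):
  | ply 1, H at .##/..#/..# | H10=+1→.##/###/..#*; H20=-1→.##/..#/###
  | ply 2: .##/###/..# is terminal -1 (V); from .##/..#/..# depth 10
V moving scores +1; V passing scores -1

zugzwang(.##/..#/..#, V) = False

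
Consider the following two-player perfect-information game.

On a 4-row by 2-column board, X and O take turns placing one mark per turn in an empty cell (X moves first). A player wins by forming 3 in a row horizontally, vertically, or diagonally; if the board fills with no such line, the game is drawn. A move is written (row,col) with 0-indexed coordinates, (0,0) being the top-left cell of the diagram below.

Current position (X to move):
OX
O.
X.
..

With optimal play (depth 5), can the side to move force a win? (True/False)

ply 1, X at OX/O./X./.. | (1,1)=+0→OX/OX/X./..*; (2,1)=+0→OX/O./XX/..; (3,0)=+0→OX/O./X./X.; (3,1)=+0→OX/O./X./.X
ply 2, O at OX/OX/X./.. | (2,1)=+0→OX/OX/XO/..*; (3,0)=-1→OX/OX/X./O.; (3,1)=-1→OX/OX/X./.O
ply 3, X at OX/OX/XO/.. | (3,0)=+0→OX/OX/XO/X.*; (3,1)=+0→OX/OX/XO/.X
ply 4, O at OX/OX/XO/X. | (3,1)=+0→OX/OX/XO/XO*
ply 5: OX/OX/XO/XO is terminal +0 (X); from OX/O./X./.. depth 5

X winning at [OX/O./X./..]: False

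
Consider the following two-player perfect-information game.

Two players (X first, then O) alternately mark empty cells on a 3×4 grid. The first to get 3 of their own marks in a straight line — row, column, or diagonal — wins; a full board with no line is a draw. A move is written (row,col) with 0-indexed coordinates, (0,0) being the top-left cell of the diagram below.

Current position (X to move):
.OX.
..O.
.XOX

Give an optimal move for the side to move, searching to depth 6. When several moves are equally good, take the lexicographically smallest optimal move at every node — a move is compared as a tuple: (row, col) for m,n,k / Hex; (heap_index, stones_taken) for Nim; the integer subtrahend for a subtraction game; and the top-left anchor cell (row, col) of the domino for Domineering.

X's best at [.OX./..O./.XOX]: (0,3)

[.OX./..O./.XOX] X move#1: (0,0):-1/XOX./..O./.XOX, (0,3):+0/.OXX/..O./.XOX*, (1,0):-1/.OX./X.O./.XOX, (1,1):+0/.OX./.XO./.XOX, (1,3):+0/.OX./..OX/.XOX, (2,0):-1/.OX./..O./XXOX
[.OXX/..O./.XOX] O move#2: (0,0):-1/OOXX/..O./.XOX, (1,0):-1/.OXX/O.O./.XOX, (1,1):-1/.OXX/.OO./.XOX, (1,3):+0/.OXX/..OO/.XOX*, (2,0):-1/.OXX/..O./OXOX
[.OXX/..OO/.XOX] X move#3: (0,0):-1/XOXX/..OO/.XOX, (1,0):-1/.OXX/X.OO/.XOX, (1,1):+0/.OXX/.XOO/.XOX*, (2,0):-1/.OXX/..OO/XXOX
[.OXX/.XOO/.XOX] O move#4: (0,0):-1/OOXX/.XOO/.XOX, (1,0):-1/.OXX/OXOO/.XOX, (2,0):+0/.OXX/.XOO/OXOX*
[.OXX/.XOO/OXOX] X move#5: (0,0):+0/XOXX/.XOO/OXOX*, (1,0):+0/.OXX/XXOO/OXOX
[XOXX/.XOO/OXOX] O move#6: (1,0):+0/XOXX/OXOO/OXOX*
[XOXX/OXOO/OXOX] end (terminal +0, X#7); searched .OX./..O./.XOX to 6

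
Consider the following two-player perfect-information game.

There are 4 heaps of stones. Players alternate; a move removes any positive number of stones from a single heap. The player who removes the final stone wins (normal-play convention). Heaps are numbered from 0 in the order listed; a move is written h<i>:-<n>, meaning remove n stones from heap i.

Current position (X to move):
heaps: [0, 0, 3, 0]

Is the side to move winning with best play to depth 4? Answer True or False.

[(0,0,3,0)] X move#1: h2:-1:-1/(0,0,2,0), h2:-2:-1/(0,0,1,0), h2:-3:+1/(0,0,0,0)*
[(0,0,0,0)] end (terminal -1, O#2); searched (0,0,3,0) to 4

X winning at [(0,0,3,0)]: True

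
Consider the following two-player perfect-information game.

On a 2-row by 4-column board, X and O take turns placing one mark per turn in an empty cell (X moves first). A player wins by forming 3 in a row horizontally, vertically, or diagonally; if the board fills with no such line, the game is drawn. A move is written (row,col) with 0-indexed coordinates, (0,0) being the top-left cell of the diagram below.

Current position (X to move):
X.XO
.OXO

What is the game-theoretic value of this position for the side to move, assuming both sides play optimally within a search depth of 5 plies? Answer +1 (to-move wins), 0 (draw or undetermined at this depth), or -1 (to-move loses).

value(X.XO/.OXO, X) = +1

ply 1, X at X.XO/.OXO | (0,1)=+1→XXXO/.OXO*; (1,0)=+0→X.XO/XOXO
ply 2: XXXO/.OXO is terminal -1 (O); from X.XO/.OXO depth 5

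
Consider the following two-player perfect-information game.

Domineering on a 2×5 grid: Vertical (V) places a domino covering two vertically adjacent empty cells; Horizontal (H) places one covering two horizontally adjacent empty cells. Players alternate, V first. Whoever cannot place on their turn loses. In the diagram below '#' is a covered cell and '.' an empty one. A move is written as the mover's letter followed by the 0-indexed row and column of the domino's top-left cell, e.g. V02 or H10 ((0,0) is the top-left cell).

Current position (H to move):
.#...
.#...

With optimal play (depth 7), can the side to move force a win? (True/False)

H winning at [.#.../.#...]: False

p1 H@[.#.../.#...]: H02[.###./.#...]-1* H03[.#.##/.#...]-1 H12[.#.../.###.]-1 H13[.#.../.#.##]-1
p2 V@[.###./.#...]: V00[####./##...]-1 V04[.####/.#..#]+1*
p3 H@[.####/.#..#]: H12[.####/.####]-1*
p4 V@[.####/.####]: V00[#####/#####]+1*
p5 H@[#####/#####] terminal -1; root [.#.../.#...] d7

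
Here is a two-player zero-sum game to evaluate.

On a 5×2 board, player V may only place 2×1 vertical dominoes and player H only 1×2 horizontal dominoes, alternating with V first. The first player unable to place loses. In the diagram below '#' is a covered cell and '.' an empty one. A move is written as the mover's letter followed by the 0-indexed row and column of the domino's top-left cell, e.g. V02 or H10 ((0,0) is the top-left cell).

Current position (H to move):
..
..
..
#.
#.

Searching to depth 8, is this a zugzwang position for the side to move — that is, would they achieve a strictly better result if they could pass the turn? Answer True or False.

zugzwang(../../../#./#., H) = False

ply 1, H at ../../../#./#. | H00=-1→##/../../#./#.; H10=+1→../##/../#./#.*; H20=-1→../../##/#./#.
ply 2, V at ../##/../#./#. | V21=-1→../##/.#/##/#.*; V31=-1→../##/../##/##
ply 3, H at ../##/.#/##/#. | H00=+1→##/##/.#/##/#.*
ply 4: ##/##/.#/##/#. is terminal -1 (V); from ../../../#./#. depth 8
if H skipped the turn, V would face:
~ ply 1, V at ../../../#./#. | V00=+1→#./#./../#./#.*; V01=+1→.#/.#/../#./#.; V10=+1→../#./#./#./#.; V11=+1→../.#/.#/#./#.; V21=-1→../../.#/##/#.; V31=-1→../../../##/##
~ ply 2, H at #./#./../#./#. | H20=-1→#./#./##/#./#.*
~ ply 3, V at #./#./##/#./#. | V01=+1→##/##/##/#./#.*; V31=+1→#./#./##/##/##
~ ply 4: ##/##/##/#./#. is terminal -1 (H); from ../../../#./#. depth 8
compare (H): move=+1 vs pass=-1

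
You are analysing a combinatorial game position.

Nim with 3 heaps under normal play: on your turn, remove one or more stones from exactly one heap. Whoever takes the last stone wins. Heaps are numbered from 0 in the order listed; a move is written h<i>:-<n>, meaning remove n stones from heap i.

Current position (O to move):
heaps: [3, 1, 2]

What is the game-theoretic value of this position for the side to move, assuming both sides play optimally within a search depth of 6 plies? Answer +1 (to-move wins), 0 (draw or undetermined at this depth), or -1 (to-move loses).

value((3,1,2), O) = -1

p1 O@[(3,1,2)]: h0:-1[(2,1,2)]-1* h0:-2[(1,1,2)]-1 h0:-3[(0,1,2)]-1 h1:-1[(3,0,2)]-1 h2:-1[(3,1,1)]-1 h2:-2[(3,1,0)]-1
p2 X@[(2,1,2)]: h0:-1[(1,1,2)]-1 h0:-2[(0,1,2)]-1 h1:-1[(2,0,2)]+1* h2:-1[(2,1,1)]-1 h2:-2[(2,1,0)]-1
p3 O@[(2,0,2)]: h0:-1[(1,0,2)]-1* h0:-2[(0,0,2)]-1 h2:-1[(2,0,1)]-1 h2:-2[(2,0,0)]-1
p4 X@[(1,0,2)]: h0:-1[(0,0,2)]-1 h2:-1[(1,0,1)]+1* h2:-2[(1,0,0)]-1
p5 O@[(1,0,1)]: h0:-1[(0,0,1)]-1* h2:-1[(1,0,0)]-1
p6 X@[(0,0,1)]: h2:-1[(0,0,0)]+1*
p7 O@[(0,0,0)] terminal -1; root [(3,1,2)] d6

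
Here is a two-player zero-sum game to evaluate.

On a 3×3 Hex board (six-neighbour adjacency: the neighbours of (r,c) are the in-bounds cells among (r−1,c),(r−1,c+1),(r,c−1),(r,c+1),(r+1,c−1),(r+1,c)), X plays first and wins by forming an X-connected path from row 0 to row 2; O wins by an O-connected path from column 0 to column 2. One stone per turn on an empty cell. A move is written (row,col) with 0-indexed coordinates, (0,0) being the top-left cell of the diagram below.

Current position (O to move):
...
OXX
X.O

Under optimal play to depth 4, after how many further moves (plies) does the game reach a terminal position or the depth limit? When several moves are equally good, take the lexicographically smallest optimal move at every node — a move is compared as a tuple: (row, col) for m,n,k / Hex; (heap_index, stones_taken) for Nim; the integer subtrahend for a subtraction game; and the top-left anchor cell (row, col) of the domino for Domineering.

PV length from [.../OXX/X.O]: 2 plies

p1 O@[.../OXX/X.O]: (0,0)[O../OXX/X.O]-1* (0,1)[.O./OXX/X.O]-1 (0,2)[..O/OXX/X.O]-1 (2,1)[.../OXX/XOO]-1
p2 X@[O../OXX/X.O]: (0,1)[OX./OXX/X.O]+1* (0,2)[O.X/OXX/X.O]+1 (2,1)[O../OXX/XXO]+1
p3 O@[OX./OXX/X.O] terminal -1; root [.../OXX/X.O] d4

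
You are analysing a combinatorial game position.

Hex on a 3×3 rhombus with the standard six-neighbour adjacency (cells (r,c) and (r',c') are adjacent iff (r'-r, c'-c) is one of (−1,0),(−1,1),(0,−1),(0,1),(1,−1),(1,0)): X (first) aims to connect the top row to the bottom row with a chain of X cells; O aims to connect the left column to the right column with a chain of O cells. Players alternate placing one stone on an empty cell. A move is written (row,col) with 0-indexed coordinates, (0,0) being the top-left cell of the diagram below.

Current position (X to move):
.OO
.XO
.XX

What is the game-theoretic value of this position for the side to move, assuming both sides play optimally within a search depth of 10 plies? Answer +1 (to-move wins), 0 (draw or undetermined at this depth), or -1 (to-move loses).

value(.OO/.XO/.XX, X) = -1

p1 X@[.OO/.XO/.XX]: (0,0)[XOO/.XO/.XX]-1* (1,0)[.OO/XXO/.XX]-1 (2,0)[.OO/.XO/XXX]-1
p2 O@[XOO/.XO/.XX]: (1,0)[XOO/OXO/.XX]+1* (2,0)[XOO/.XO/OXX]-1
p3 X@[XOO/OXO/.XX] terminal -1; root [.OO/.XO/.XX] d10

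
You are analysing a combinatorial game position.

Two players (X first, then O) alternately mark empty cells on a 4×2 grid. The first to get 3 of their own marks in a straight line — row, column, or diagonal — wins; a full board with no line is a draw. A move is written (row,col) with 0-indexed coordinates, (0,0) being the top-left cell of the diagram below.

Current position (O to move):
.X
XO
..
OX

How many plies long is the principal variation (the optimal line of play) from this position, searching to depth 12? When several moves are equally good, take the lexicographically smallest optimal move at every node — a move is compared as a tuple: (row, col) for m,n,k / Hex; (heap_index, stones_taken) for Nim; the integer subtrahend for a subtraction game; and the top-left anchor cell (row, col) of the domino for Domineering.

ply 1, O at .X/XO/../OX | (0,0)=+0→OX/XO/../OX*; (2,0)=+0→.X/XO/O./OX; (2,1)=+0→.X/XO/.O/OX
ply 2, X at OX/XO/../OX | (2,0)=+0→OX/XO/X./OX*; (2,1)=+0→OX/XO/.X/OX
ply 3, O at OX/XO/X./OX | (2,1)=+0→OX/XO/XO/OX*
ply 4: OX/XO/XO/OX is terminal +0 (X); from .X/XO/../OX depth 12

PV length from [.X/XO/../OX]: 3 plies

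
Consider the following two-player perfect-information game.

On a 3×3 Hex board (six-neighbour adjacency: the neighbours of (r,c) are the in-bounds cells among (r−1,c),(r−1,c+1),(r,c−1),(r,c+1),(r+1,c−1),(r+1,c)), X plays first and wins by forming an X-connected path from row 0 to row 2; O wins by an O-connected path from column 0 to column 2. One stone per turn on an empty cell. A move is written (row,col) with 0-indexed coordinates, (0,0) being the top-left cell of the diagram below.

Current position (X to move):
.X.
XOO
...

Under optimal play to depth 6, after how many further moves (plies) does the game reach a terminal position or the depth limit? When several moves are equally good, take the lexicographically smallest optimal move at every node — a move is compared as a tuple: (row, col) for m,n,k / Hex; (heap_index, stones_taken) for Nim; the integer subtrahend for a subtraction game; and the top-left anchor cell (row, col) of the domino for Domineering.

PV length from [.X./XOO/...]: 1 ply

[.X./XOO/...] X move#1: (0,0):-1/XX./XOO/..., (0,2):-1/.XX/XOO/..., (2,0):+1/.X./XOO/X..*, (2,1):-1/.X./XOO/.X., (2,2):-1/.X./XOO/..X
[.X./XOO/X..] end (terminal -1, O#2); searched .X./XOO/... to 6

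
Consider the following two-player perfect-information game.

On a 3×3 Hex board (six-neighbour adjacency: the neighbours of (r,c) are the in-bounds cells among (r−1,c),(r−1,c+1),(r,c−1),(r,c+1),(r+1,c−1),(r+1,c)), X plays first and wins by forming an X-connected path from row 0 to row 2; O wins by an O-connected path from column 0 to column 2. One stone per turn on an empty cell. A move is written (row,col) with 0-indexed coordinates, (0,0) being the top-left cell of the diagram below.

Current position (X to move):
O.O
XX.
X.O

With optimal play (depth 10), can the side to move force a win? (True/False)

X winning at [O.O/XX./X.O]: True

[O.O/XX./X.O] X move#1: (0,1):+1/OXO/XX./X.O*, (1,2):-1/O.O/XXX/X.O, (2,1):-1/O.O/XX./XXO
[OXO/XX./X.O] end (terminal -1, O#2); searched O.O/XX./X.O to 10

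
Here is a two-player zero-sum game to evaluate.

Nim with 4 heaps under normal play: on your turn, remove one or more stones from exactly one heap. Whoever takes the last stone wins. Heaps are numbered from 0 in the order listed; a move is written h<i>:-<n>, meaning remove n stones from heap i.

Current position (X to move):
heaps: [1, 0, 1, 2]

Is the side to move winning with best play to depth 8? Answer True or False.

X winning at [(1,0,1,2)]: True

p1 X@[(1,0,1,2)]: h0:-1[(0,0,1,2)]-1 h2:-1[(1,0,0,2)]-1 h3:-1[(1,0,1,1)]-1 h3:-2[(1,0,1,0)]+1*
p2 O@[(1,0,1,0)]: h0:-1[(0,0,1,0)]-1* h2:-1[(1,0,0,0)]-1
p3 X@[(0,0,1,0)]: h2:-1[(0,0,0,0)]+1*
p4 O@[(0,0,0,0)] terminal -1; root [(1,0,1,2)] d8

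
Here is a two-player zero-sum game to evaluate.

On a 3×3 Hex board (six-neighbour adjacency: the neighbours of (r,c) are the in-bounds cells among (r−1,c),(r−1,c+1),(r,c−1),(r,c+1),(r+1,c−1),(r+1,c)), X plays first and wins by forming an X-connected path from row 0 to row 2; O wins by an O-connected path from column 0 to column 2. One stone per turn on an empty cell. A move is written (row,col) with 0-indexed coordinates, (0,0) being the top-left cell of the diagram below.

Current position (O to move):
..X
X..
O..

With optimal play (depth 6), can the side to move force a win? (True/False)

[..X/X../O..] O move#1: (0,0):-1/O.X/X../O.., (0,1):-1/.OX/X../O.., (1,1):-1/..X/XO./O.., (1,2):+1/..X/X.O/O..*, (2,1):+1/..X/X../OO., (2,2):-1/..X/X../O.O
[..X/X.O/O..] X move#2: (0,0):-1/X.X/X.O/O..*, (0,1):-1/.XX/X.O/O.., (1,1):-1/..X/XXO/O.., (2,1):-1/..X/X.O/OX., (2,2):-1/..X/X.O/O.X
[X.X/X.O/O..] O move#3: (0,1):+1/XOX/X.O/O..*, (1,1):+1/X.X/XOO/O.., (2,1):+1/X.X/X.O/OO., (2,2):+1/X.X/X.O/O.O
[XOX/X.O/O..] X move#4: (1,1):-1/XOX/XXO/O..*, (2,1):-1/XOX/X.O/OX., (2,2):-1/XOX/X.O/O.X
[XOX/XXO/O..] O move#5: (2,1):+1/XOX/XXO/OO.*, (2,2):-1/XOX/XXO/O.O
[XOX/XXO/OO.] end (terminal -1, X#6); searched ..X/X../O.. to 6

O winning at [..X/X../O..]: True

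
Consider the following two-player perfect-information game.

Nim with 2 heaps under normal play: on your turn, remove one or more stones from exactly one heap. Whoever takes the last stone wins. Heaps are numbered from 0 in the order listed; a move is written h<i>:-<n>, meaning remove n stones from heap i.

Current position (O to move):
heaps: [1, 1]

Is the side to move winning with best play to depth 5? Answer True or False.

[(1,1)] O move#1: h0:-1:-1/(0,1)*, h1:-1:-1/(1,0)
[(0,1)] X move#2: h1:-1:+1/(0,0)*
[(0,0)] end (terminal -1, O#3); searched (1,1) to 5

O winning at [(1,1)]: False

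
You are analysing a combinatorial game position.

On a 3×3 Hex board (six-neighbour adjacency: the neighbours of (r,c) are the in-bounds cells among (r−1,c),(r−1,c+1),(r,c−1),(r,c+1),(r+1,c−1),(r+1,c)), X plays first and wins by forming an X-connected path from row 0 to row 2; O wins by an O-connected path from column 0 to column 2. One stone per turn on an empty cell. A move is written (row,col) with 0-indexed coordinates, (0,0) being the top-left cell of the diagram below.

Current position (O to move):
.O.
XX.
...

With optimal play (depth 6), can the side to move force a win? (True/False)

[.O./XX./...] O move#1: (0,0):-1/OO./XX./...*, (0,2):-1/.OO/XX./..., (1,2):-1/.O./XXO/..., (2,0):-1/.O./XX./O.., (2,1):-1/.O./XX./.O., (2,2):-1/.O./XX./..O
[OO./XX./...] X move#2: (0,2):+1/OOX/XX./...*, (1,2):-1/OO./XXX/..., (2,0):-1/OO./XX./X.., (2,1):-1/OO./XX./.X., (2,2):-1/OO./XX./..X
[OOX/XX./...] O move#3: (1,2):-1/OOX/XXO/...*, (2,0):-1/OOX/XX./O.., (2,1):-1/OOX/XX./.O., (2,2):-1/OOX/XX./..O
[OOX/XXO/...] X move#4: (2,0):+1/OOX/XXO/X..*, (2,1):+1/OOX/XXO/.X., (2,2):+1/OOX/XXO/..X
[OOX/XXO/X..] end (terminal -1, O#5); searched .O./XX./... to 6

O winning at [.O./XX./...]: False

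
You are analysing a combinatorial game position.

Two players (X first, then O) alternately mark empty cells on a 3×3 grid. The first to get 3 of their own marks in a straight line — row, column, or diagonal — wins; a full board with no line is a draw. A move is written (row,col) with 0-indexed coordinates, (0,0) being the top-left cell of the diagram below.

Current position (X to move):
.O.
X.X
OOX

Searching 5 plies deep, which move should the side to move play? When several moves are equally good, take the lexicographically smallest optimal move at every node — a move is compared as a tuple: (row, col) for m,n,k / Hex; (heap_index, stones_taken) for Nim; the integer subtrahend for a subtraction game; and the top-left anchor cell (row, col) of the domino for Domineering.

[.O./X.X/OOX] X move#1: (0,0):-1/XO./X.X/OOX, (0,2):+1/.OX/X.X/OOX*, (1,1):+1/.O./XXX/OOX
[.OX/X.X/OOX] end (terminal -1, O#2); searched .O./X.X/OOX to 5

X's best at [.O./X.X/OOX]: (0,2)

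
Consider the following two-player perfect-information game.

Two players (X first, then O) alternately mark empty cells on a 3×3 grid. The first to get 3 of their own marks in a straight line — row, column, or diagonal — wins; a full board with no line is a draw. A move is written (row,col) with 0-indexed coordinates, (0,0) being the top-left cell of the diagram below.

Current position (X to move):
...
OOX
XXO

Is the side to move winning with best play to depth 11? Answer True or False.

[.../OOX/XXO] X move#1: (0,0):+0/X../OOX/XXO*, (0,1):-1/.X./OOX/XXO, (0,2):-1/..X/OOX/XXO
[X../OOX/XXO] O move#2: (0,1):+0/XO./OOX/XXO*, (0,2):+0/X.O/OOX/XXO
[XO./OOX/XXO] X move#3: (0,2):+0/XOX/OOX/XXO*
[XOX/OOX/XXO] end (terminal +0, O#4); searched .../OOX/XXO to 11

X winning at [.../OOX/XXO]: False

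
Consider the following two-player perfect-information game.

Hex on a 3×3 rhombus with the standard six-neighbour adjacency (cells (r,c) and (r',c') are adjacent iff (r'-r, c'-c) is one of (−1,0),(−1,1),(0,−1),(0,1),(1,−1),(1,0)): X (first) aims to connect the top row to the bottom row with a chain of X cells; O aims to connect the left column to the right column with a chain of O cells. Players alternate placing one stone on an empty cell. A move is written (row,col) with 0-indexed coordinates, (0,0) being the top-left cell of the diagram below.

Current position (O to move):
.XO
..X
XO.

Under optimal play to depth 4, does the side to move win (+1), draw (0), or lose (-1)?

value(.XO/..X/XO., O) = -1

ply 1, O at .XO/..X/XO. | (0,0)=-1→OXO/..X/XO.*; (1,0)=-1→.XO/O.X/XO.; (1,1)=-1→.XO/.OX/XO.; (2,2)=-1→.XO/..X/XOO
ply 2, X at OXO/..X/XO. | (1,0)=+1→OXO/X.X/XO.*; (1,1)=+1→OXO/.XX/XO.; (2,2)=+1→OXO/..X/XOX
ply 3: OXO/X.X/XO. is terminal -1 (O); from .XO/..X/XO. depth 4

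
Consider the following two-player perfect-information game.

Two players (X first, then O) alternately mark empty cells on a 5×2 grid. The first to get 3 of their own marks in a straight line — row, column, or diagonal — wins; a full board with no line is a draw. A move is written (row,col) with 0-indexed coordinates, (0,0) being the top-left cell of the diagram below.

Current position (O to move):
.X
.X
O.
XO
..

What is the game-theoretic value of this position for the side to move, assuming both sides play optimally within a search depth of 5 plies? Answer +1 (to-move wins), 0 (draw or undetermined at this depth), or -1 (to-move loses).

[.X/.X/O./XO/..] O move#1: (0,0):-1/OX/.X/O./XO/.., (1,0):-1/.X/OX/O./XO/.., (2,1):+0/.X/.X/OO/XO/..*, (4,0):-1/.X/.X/O./XO/O., (4,1):-1/.X/.X/O./XO/.O
[.X/.X/OO/XO/..] X move#2: (0,0):-1/XX/.X/OO/XO/.., (1,0):-1/.X/XX/OO/XO/.., (4,0):-1/.X/.X/OO/XO/X., (4,1):+0/.X/.X/OO/XO/.X*
[.X/.X/OO/XO/.X] O move#3: (0,0):+0/OX/.X/OO/XO/.X*, (1,0):+0/.X/OX/OO/XO/.X, (4,0):+0/.X/.X/OO/XO/OX
[OX/.X/OO/XO/.X] X move#4: (1,0):+0/OX/XX/OO/XO/.X*, (4,0):-1/OX/.X/OO/XO/XX
[OX/XX/OO/XO/.X] O move#5: (4,0):+0/OX/XX/OO/XO/OX*
[OX/XX/OO/XO/OX] end (terminal +0, X#6); searched .X/.X/O./XO/.. to 5

value(.X/.X/O./XO/.., O) = 0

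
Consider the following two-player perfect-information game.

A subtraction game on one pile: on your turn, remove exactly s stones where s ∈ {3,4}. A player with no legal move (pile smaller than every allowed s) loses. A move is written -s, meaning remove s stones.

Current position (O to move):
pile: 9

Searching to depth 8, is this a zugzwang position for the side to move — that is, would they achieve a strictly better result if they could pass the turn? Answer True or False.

[9] O move#1: -3:-1/6*, -4:-1/5
[6] X move#2: -3:-1/3, -4:+1/2*
[2] end (terminal -1, O#3); searched 9 to 8
if O skipped the turn, X would face:
~ [9] X move#1: -3:-1/6*, -4:-1/5
~ [6] O move#2: -3:-1/3, -4:+1/2*
~ [2] end (terminal -1, X#3); searched 9 to 8
compare (O): move=-1 vs pass=+1

zugzwang(9, O) = True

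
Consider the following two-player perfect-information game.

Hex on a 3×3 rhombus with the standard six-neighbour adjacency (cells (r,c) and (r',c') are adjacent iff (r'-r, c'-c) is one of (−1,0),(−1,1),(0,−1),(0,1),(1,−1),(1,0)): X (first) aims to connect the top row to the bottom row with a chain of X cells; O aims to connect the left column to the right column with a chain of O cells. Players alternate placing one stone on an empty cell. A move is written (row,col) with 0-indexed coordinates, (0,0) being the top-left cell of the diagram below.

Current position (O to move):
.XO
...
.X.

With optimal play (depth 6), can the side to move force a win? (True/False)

[.XO/.../.X.] O move#1: (0,0):-1/OXO/.../.X., (1,0):-1/.XO/O../.X., (1,1):+1/.XO/.O./.X.*, (1,2):-1/.XO/..O/.X., (2,0):-1/.XO/.../OX., (2,2):-1/.XO/.../.XO
[.XO/.O./.X.] X move#2: (0,0):-1/XXO/.O./.X.*, (1,0):-1/.XO/XO./.X., (1,2):-1/.XO/.OX/.X., (2,0):-1/.XO/.O./XX., (2,2):-1/.XO/.O./.XX
[XXO/.O./.X.] O move#3: (1,0):+1/XXO/OO./.X.*, (1,2):+1/XXO/.OO/.X., (2,0):+1/XXO/.O./OX., (2,2):+1/XXO/.O./.XO
[XXO/OO./.X.] end (terminal -1, X#4); searched .XO/.../.X. to 6

O winning at [.XO/.../.X.]: True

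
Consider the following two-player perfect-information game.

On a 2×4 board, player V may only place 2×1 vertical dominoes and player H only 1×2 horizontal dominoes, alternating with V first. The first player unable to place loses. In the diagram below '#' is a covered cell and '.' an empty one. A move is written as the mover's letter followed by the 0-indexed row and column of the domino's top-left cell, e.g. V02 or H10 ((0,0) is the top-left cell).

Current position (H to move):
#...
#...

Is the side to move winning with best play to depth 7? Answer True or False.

[#.../#...] H move#1: H01:+1/###./#...*, H02:+1/#.##/#..., H11:+1/#.../###., H12:+1/#.../#.##
[###./#...] V move#2: V03:-1/####/#..#*
[####/#..#] H move#3: H11:+1/####/####*
[####/####] end (terminal -1, V#4); searched #.../#... to 7

H winning at [#.../#...]: True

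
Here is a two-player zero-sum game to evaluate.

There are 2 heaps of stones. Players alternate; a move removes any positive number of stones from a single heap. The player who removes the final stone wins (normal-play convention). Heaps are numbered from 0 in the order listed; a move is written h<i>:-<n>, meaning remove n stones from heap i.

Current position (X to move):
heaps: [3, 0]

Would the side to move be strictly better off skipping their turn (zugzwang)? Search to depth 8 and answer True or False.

zugzwang((3,0), X) = False

[(3,0)] X move#1: h0:-1:-1/(2,0), h0:-2:-1/(1,0), h0:-3:+1/(0,0)*
[(0,0)] end (terminal -1, O#2); searched (3,0) to 8
if X skipped the turn, O would face:
~ [(3,0)] O move#1: h0:-1:-1/(2,0), h0:-2:-1/(1,0), h0:-3:+1/(0,0)*
~ [(0,0)] end (terminal -1, X#2); searched (3,0) to 8
compare (X): move=+1 vs pass=-1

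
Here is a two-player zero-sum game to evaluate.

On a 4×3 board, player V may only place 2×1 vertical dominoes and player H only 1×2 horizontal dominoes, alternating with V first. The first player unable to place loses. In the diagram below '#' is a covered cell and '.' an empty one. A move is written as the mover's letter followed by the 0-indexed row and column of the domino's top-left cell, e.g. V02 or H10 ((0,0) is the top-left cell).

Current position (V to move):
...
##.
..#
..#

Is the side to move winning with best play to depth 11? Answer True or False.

ply 1, V at .../##./..#/..# | V02=-1→..#/###/..#/..#; V20=+1→.../##./#.#/#.#*; V21=+1→.../##./.##/.##
ply 2, H at .../##./#.#/#.# | H00=-1→##./##./#.#/#.#*; H01=-1→.##/##./#.#/#.#
ply 3, V at ##./##./#.#/#.# | V02=+1→###/###/#.#/#.#*; V21=+1→##./##./###/###
ply 4: ###/###/#.#/#.# is terminal -1 (H); from .../##./..#/..# depth 11

V winning at [.../##./..#/..#]: True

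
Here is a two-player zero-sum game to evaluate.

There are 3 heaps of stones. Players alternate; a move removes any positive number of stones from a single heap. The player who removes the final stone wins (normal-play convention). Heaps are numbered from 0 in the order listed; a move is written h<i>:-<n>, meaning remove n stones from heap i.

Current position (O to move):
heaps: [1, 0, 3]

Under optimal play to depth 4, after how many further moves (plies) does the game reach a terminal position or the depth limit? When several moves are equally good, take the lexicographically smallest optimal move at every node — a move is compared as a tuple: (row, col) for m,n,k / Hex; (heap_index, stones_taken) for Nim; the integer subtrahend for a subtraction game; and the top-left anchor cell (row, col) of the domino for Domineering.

ply 1, O at (1,0,3) | h0:-1=-1→(0,0,3); h2:-1=-1→(1,0,2); h2:-2=+1→(1,0,1)*; h2:-3=-1→(1,0,0)
ply 2, X at (1,0,1) | h0:-1=-1→(0,0,1)*; h2:-1=-1→(1,0,0)
ply 3, O at (0,0,1) | h2:-1=+1→(0,0,0)*
ply 4: (0,0,0) is terminal -1 (X); from (1,0,3) depth 4

PV length from [(1,0,3)]: 3 plies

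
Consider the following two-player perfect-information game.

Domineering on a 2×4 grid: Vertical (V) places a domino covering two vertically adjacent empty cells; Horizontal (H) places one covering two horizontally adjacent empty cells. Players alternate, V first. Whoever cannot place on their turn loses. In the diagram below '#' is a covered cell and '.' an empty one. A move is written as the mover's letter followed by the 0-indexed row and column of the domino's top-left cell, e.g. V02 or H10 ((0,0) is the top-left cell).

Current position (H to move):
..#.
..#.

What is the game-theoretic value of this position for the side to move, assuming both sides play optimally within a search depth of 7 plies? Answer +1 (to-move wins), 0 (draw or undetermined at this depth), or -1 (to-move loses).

value(..#./..#., H) = +1

ply 1, H at ..#./..#. | H00=+1→###./..#.*; H10=+1→..#./###.
ply 2, V at ###./..#. | V03=-1→####/..##*
ply 3, H at ####/..## | H10=+1→####/####*
ply 4: ####/#### is terminal -1 (V); from ..#./..#. depth 7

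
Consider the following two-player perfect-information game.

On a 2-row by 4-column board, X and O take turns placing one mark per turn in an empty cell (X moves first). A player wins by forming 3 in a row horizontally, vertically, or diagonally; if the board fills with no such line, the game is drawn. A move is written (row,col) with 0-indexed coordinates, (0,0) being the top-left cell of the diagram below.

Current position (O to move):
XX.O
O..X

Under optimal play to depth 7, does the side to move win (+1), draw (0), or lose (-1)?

value(XX.O/O..X, O) = 0

[XX.O/O..X] O move#1: (0,2):+0/XXOO/O..X*, (1,1):-1/XX.O/OO.X, (1,2):-1/XX.O/O.OX
[XXOO/O..X] X move#2: (1,1):+0/XXOO/OX.X*, (1,2):+0/XXOO/O.XX
[XXOO/OX.X] O move#3: (1,2):+0/XXOO/OXOX*
[XXOO/OXOX] end (terminal +0, X#4); searched XX.O/O..X to 7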